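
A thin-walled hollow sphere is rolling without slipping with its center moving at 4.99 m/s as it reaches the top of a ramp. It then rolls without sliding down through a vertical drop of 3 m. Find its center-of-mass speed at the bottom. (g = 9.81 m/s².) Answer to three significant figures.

Here I = (2/3)MR², so the shape factor k = I/(MR²) = 2/3.
Pure rolling means v = ωR; then KE = ½Mv² + ½I(v/R)² = ½(1+k)Mv² = (5/6)Mv².
Conserving energy between top and bottom: (5/6)Mv² = (5/6)Mv₀² + Mgh, hence v² = v₀² + 2gh/(1+k).
v = √(4.99² + 2×9.81×3/1.667) = √60.22 ≈ 7.76 m/s.

v ≈ 7.76 m/s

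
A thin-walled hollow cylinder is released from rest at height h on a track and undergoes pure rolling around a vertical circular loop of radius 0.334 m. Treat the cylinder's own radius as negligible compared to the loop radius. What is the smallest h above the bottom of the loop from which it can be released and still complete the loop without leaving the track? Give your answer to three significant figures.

h_min ≈ 1.00 m

With I = MR², the ratio k = I/(MR²) is 1.
At the top, contact is just lost when gravity alone supplies the centripetal force: Mg = Mv_top²/r, i.e. v_top² = gr.
With ω = v/R, the kinetic energy at speed v is ½(1+k)Mv² = Mv².
Energy conservation from release (height h) to the top (height 2r): Mgh = Mg(2r) + M·gr.
Thus h_min = 2r + (1+k)r/2 = r(2 + 2/2) = 0.334 × 3 ≈ 1.00 m.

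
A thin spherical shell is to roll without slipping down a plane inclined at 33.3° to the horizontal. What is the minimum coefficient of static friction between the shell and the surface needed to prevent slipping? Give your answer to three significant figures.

μ_min ≈ 0.263

For this body I = (2/3)MR², i.e. k = I/(MR²) = 2/3.
Along the incline Mg sinθ − f = Ma, and torque about the center fR = Iα = kMR²(a/R) gives f = kMa.
These give a = g sinθ/(1+k) and the required friction f = kMg sinθ/(1+k).
With N = Mg cosθ, the no-slip condition f ≤ μN gives μ_min = f/N = k tanθ/(1+k).
μ_min = (2/3) × tan33.3° / 1.667 ≈ 0.263.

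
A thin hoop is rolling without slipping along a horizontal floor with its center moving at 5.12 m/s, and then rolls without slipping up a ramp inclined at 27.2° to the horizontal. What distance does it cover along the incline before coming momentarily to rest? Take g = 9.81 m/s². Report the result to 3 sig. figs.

The moment of inertia is MR², giving k ≡ I/(MR²) = 1.
The rolling condition ω = v/R makes the rotational term ½I(v/R)² = ½kMv², so KE_total = ½(1+k)Mv² = Mv².
Setting this equal to Mgh gives the vertical rise h = (1+k)v₀²/(2g) = 2×5.12²/(2×9.81) = 2.672 m.
The distance along the slope is d = h/sinθ = 2.672/sin27.2° ≈ 5.85 m.

d ≈ 5.85 m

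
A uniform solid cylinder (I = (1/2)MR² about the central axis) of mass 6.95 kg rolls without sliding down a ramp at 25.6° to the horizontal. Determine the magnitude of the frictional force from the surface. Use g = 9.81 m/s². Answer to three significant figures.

Here I = (1/2)MR², so the shape factor k = I/(MR²) = 0.5.
Translational: Mg sinθ − f = Ma. Rotational about the CM: fR = Iα = kMRa, so f = kMa.
Combining, a = g sinθ/(1+k) and f = kMa = kMg sinθ/(1+k).
f = 0.5 × 6.95 × 9.81 × sin25.6° / 1.5 ≈ 9.82 N.

f ≈ 9.82 N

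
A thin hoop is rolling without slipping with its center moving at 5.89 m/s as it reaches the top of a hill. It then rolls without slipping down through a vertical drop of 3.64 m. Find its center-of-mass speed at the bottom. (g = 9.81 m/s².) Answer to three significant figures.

With I = MR², the ratio k = I/(MR²) is 1.
Pure rolling means v = ωR; then KE = ½Mv² + ½I(v/R)² = ½(1+k)Mv² = Mv².
Energy conservation: Mv₀² + Mgh = Mv², so v² = v₀² + 2gh/(1+k).
v = √(5.89² + 2×9.81×3.64/2) = √70.4 ≈ 8.39 m/s.

v ≈ 8.39 m/s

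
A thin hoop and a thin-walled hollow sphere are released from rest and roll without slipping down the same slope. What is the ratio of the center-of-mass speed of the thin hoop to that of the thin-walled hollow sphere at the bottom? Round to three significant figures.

v_ratio ≈ 0.913

Each satisfies Mgh = ½(1+k)Mv² with k = I/(MR²), so v ∝ 1/√(1+k).
For the thin hoop k = 1; for the thin-walled hollow sphere k = 2/3.
v₁/v₂ = √((1+k₂)/(1+k₁)) = √(1.667/2) ≈ 0.913.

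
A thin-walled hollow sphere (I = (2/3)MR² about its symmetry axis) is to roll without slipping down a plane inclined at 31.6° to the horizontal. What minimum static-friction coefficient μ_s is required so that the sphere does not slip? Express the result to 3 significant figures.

μ_min ≈ 0.246

Here I = (2/3)MR², so the shape factor k = I/(MR²) = 2/3.
Translational: Mg sinθ − f = Ma. Rotational about the CM: fR = Iα = kMRa, so f = kMa.
These give a = g sinθ/(1+k) and the required friction f = kMg sinθ/(1+k).
With N = Mg cosθ, the no-slip condition f ≤ μN gives μ_min = f/N = k tanθ/(1+k).
μ_min = (2/3) × tan31.6° / 1.667 ≈ 0.246.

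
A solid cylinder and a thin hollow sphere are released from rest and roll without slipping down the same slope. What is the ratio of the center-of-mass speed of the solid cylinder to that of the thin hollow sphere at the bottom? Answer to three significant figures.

v_ratio ≈ 1.05

Each satisfies Mgh = ½(1+k)Mv² with k = I/(MR²), so v ∝ 1/√(1+k).
For the solid cylinder k = 0.5; for the thin hollow sphere k = 2/3.
v₁/v₂ = √((1+k₂)/(1+k₁)) = √(1.667/1.5) ≈ 1.05.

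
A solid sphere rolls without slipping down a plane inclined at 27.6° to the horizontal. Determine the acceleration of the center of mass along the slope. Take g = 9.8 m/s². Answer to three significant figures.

a ≈ 3.24 m/s²

With I = (2/5)MR², the ratio k = I/(MR²) is 0.4.
Along the incline Mg sinθ − f = Ma, and torque about the center fR = Iα = kMR²(a/R) gives f = kMa.
Eliminating f: Mg sinθ = (1+k)Ma, so a = g sinθ/(1+k) = 9.8 × sin27.6° / 1.4 ≈ 3.24 m/s².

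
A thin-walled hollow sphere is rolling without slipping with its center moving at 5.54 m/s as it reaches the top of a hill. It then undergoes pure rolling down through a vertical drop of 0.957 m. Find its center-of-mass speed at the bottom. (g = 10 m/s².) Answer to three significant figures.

With I = (2/3)MR², the ratio k = I/(MR²) is 2/3.
Rolling without slipping gives ω = v/R, so the total kinetic energy is ½Mv² + ½Iω² = ½(1+k)Mv² = (5/6)Mv².
Conserving energy between top and bottom: (5/6)Mv² = (5/6)Mv₀² + Mgh, hence v² = v₀² + 2gh/(1+k).
v = √(5.54² + 2×10×0.957/1.667) = √42.18 ≈ 6.49 m/s.

v ≈ 6.49 m/s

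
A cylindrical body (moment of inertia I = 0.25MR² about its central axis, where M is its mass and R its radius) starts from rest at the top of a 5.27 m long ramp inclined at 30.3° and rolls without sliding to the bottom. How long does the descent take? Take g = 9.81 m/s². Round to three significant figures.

t ≈ 1.63 s

Here I = 0.25MR², so the shape factor k = I/(MR²) = 0.25.
Newton's second law down the slope: Mg sinθ − f = Ma. The torque equation fR = Iα (with α = a/R) gives f = kMa.
Hence a = g sinθ/(1+k) = 9.81×sin30.3°/1.25 = 3.96 m/s².
Starting from rest, L = ½at², so t = √(2L/a) = √(2×5.27/3.96) ≈ 1.63 s.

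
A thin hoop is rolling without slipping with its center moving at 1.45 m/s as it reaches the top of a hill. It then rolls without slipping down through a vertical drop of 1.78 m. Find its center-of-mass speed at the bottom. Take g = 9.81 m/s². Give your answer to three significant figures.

v ≈ 4.42 m/s

For this body I = MR², i.e. k = I/(MR²) = 1.
Since it rolls without slipping, ω = v/R and KE = ½Mv² + ½Iω² = ½(1+k)Mv² = Mv².
Conserving energy between top and bottom: Mv² = Mv₀² + Mgh, hence v² = v₀² + 2gh/(1+k).
v = √(1.45² + 2×9.81×1.78/2) = √19.56 ≈ 4.42 m/s.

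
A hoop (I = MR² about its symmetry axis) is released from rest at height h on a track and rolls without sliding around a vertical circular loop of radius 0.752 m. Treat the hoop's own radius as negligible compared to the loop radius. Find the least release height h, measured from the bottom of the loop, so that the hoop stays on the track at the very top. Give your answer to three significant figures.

h_min ≈ 2.26 m

For this body I = MR², i.e. k = I/(MR²) = 1.
At the top of the loop, the minimum-contact condition is Mg = Mv_top²/r, so v_top² = gr.
With ω = v/R, the kinetic energy at speed v is ½(1+k)Mv² = Mv².
Energy conservation from release (height h) to the top (height 2r): Mgh = Mg(2r) + M·gr.
Thus h_min = 2r + (1+k)r/2 = r(2 + 2/2) = 0.752 × 3 ≈ 2.26 m.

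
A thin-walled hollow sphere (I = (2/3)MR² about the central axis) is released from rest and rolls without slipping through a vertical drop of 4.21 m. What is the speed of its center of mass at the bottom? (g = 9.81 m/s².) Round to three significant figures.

v ≈ 7.04 m/s

For this body I = (2/3)MR², i.e. k = I/(MR²) = 2/3.
Rolling without slipping gives ω = v/R, so the total kinetic energy is ½Mv² + ½Iω² = ½(1+k)Mv² = (5/6)Mv².
Setting Mgh = (5/6)Mv² gives v = √(2gh/(1+k)) = √(2·9.81·4.21/1.667) ≈ 7.04 m/s.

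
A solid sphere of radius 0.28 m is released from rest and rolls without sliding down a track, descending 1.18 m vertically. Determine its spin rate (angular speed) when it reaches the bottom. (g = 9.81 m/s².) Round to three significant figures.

ω ≈ 14.5 rad/s

For this body I = (2/5)MR², i.e. k = I/(MR²) = 0.4.
Since it rolls without slipping, ω = v/R and KE = ½Mv² + ½Iω² = ½(1+k)Mv² = (7/10)Mv².
Energy conservation Mgh = ½(1+k)Mv² gives v = √(2gh/(1+k)) = √(2 × 9.81 × 1.18 / 1.4) = 4.067 m/s.
Then ω = v/R = 4.067 / 0.28 ≈ 14.5 rad/s.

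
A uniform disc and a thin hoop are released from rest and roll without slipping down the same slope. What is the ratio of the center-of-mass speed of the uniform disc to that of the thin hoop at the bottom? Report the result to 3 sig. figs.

Each satisfies Mgh = ½(1+k)Mv² with k = I/(MR²), so v ∝ 1/√(1+k).
For the uniform disc k = 0.5; for the thin hoop k = 1.
v₁/v₂ = √((1+k₂)/(1+k₁)) = √(2/1.5) ≈ 1.15.

v_ratio ≈ 1.15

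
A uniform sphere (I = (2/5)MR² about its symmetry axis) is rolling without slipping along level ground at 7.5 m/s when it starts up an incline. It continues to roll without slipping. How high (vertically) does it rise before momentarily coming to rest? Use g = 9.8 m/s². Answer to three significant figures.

The moment of inertia is (2/5)MR², giving k ≡ I/(MR²) = 0.4.
The rolling condition ω = v/R makes the rotational term ½I(v/R)² = ½kMv², so KE_total = ½(1+k)Mv² = (7/10)Mv².
At the top the kinetic energy is zero, so (7/10)Mv₀² = Mgh.
Thus h = (1+k)v₀²/(2g) = 1.4 × 7.5² / (2 × 9.8) ≈ 4.02 m.

h ≈ 4.02 m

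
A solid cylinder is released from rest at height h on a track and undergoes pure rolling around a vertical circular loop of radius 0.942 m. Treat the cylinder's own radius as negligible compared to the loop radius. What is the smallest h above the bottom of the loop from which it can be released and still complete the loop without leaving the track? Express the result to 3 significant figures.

With I = (1/2)MR², the ratio k = I/(MR²) is 0.5.
At the top, contact is just lost when gravity alone supplies the centripetal force: Mg = Mv_top²/r, i.e. v_top² = gr.
With ω = v/R, the kinetic energy at speed v is ½(1+k)Mv² = (3/4)Mv².
Energy conservation from release (height h) to the top (height 2r): Mgh = Mg(2r) + (3/4)M·gr.
Thus h_min = 2r + (1+k)r/2 = r(2 + 1.5/2) = 0.942 × 2.75 ≈ 2.59 m.

h_min ≈ 2.59 m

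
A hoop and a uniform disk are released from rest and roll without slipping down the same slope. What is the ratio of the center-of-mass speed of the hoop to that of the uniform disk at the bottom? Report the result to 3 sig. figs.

v_ratio ≈ 0.866

Each satisfies Mgh = ½(1+k)Mv² with k = I/(MR²), so v ∝ 1/√(1+k).
For the hoop k = 1; for the uniform disk k = 0.5.
v₁/v₂ = √((1+k₂)/(1+k₁)) = √(1.5/2) ≈ 0.866.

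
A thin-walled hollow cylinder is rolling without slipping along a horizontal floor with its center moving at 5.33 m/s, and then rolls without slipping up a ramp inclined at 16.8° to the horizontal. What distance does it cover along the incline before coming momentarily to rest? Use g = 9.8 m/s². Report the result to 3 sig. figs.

d ≈ 10.0 m

With I = MR², the ratio k = I/(MR²) is 1.
The rolling condition ω = v/R makes the rotational term ½I(v/R)² = ½kMv², so KE_total = ½(1+k)Mv² = Mv².
Setting this equal to Mgh gives the vertical rise h = (1+k)v₀²/(2g) = 2×5.33²/(2×9.8) = 2.899 m.
The distance along the slope is d = h/sinθ = 2.899/sin16.8° ≈ 10.0 m.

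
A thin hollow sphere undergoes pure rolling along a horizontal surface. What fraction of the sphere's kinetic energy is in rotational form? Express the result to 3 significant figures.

With I = (2/3)MR², the ratio k = I/(MR²) is 2/3.
With ω = v/R, KE_trans = ½Mv² and KE_rot = ½Iω² = ½kMv², so KE_total = ½(1+k)Mv².
The rotational fraction is therefore k/(1+k) = (2/3)/1.667 ≈ 0.400.

fraction ≈ 0.400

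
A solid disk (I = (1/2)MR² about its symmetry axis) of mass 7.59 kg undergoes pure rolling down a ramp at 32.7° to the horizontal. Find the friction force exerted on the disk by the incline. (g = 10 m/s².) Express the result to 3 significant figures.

The moment of inertia is (1/2)MR², giving k ≡ I/(MR²) = 0.5.
Newton's second law down the slope: Mg sinθ − f = Ma. The torque equation fR = Iα (with α = a/R) gives f = kMa.
Combining, a = g sinθ/(1+k) and f = kMa = kMg sinθ/(1+k).
f = 0.5 × 7.59 × 10 × sin32.7° / 1.5 ≈ 13.7 N.

f ≈ 13.7 N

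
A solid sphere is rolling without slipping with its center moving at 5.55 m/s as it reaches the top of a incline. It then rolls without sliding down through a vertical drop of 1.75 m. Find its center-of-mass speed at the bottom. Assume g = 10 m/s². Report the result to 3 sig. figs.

Here I = (2/5)MR², so the shape factor k = I/(MR²) = 0.4.
Rolling without slipping gives ω = v/R, so the total kinetic energy is ½Mv² + ½Iω² = ½(1+k)Mv² = (7/10)Mv².
Conserving energy between top and bottom: (7/10)Mv² = (7/10)Mv₀² + Mgh, hence v² = v₀² + 2gh/(1+k).
v = √(5.55² + 2×10×1.75/1.4) = √55.8 ≈ 7.47 m/s.

v ≈ 7.47 m/s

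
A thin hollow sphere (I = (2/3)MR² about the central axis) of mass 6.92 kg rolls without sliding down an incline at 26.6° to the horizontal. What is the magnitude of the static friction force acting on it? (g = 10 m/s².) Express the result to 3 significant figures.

f ≈ 12.4 N

Here I = (2/3)MR², so the shape factor k = I/(MR²) = 2/3.
Newton's second law down the slope: Mg sinθ − f = Ma. The torque equation fR = Iα (with α = a/R) gives f = kMa.
Combining, a = g sinθ/(1+k) and f = kMa = kMg sinθ/(1+k).
f = (2/3) × 6.92 × 10 × sin26.6° / 1.667 ≈ 12.4 N.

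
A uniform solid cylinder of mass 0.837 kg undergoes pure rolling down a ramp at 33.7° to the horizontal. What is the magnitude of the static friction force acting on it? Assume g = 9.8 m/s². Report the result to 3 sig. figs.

f ≈ 1.52 N

The moment of inertia is (1/2)MR², giving k ≡ I/(MR²) = 0.5.
Along the incline Mg sinθ − f = Ma, and torque about the center fR = Iα = kMR²(a/R) gives f = kMa.
Combining, a = g sinθ/(1+k) and f = kMa = kMg sinθ/(1+k).
f = 0.5 × 0.837 × 9.8 × sin33.7° / 1.5 ≈ 1.52 N.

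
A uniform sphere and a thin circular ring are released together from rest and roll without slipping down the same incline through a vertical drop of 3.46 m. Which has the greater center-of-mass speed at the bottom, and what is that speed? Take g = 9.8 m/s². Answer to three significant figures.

the uniform sphere, at v ≈ 6.96 m/s

For rolling without slipping, Mgh = ½(1+k)Mv² where k = I/(MR²), so v = √(2gh/(1+k)).
Uniform sphere: k = 0.4, giving v = √(2×9.8×3.46/1.4) = 6.96 m/s.
Thin circular ring: k = 1, giving v = √(2×9.8×3.46/2) = 5.823 m/s.
The smaller k wins: the uniform sphere, at ≈ 6.96 m/s.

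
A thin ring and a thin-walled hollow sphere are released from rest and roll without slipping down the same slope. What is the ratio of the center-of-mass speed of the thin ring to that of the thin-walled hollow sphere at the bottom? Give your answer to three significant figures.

v_ratio ≈ 0.913

Each satisfies Mgh = ½(1+k)Mv² with k = I/(MR²), so v ∝ 1/√(1+k).
For the thin ring k = 1; for the thin-walled hollow sphere k = 2/3.
v₁/v₂ = √((1+k₂)/(1+k₁)) = √(1.667/2) ≈ 0.913.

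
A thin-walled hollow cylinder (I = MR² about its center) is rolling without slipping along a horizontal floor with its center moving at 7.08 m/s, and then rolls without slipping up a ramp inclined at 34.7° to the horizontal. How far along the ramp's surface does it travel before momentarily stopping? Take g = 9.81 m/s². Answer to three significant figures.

Here I = MR², so the shape factor k = I/(MR²) = 1.
The rolling condition ω = v/R makes the rotational term ½I(v/R)² = ½kMv², so KE_total = ½(1+k)Mv² = Mv².
Setting this equal to Mgh gives the vertical rise h = (1+k)v₀²/(2g) = 2×7.08²/(2×9.81) = 5.11 m.
Along the incline, d = h/sinθ = 5.11/sin34.7° ≈ 8.98 m.

d ≈ 8.98 m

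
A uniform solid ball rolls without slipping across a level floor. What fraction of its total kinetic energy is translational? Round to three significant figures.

With I = (2/5)MR², the ratio k = I/(MR²) is 0.4.
With ω = v/R, KE_trans = ½Mv² and KE_rot = ½Iω² = ½kMv², so KE_total = ½(1+k)Mv².
The translational fraction is therefore 1/(1+k) = 1/1.4 ≈ 0.714.

fraction ≈ 0.714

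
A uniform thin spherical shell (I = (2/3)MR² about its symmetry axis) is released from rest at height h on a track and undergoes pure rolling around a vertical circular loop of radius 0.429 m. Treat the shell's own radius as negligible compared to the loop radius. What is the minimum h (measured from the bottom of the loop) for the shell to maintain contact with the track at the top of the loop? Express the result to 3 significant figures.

With I = (2/3)MR², the ratio k = I/(MR²) is 2/3.
At the top of the loop, the minimum-contact condition is Mg = Mv_top²/r, so v_top² = gr.
With ω = v/R, the kinetic energy at speed v is ½(1+k)Mv² = (5/6)Mv².
Energy conservation from release (height h) to the top (height 2r): Mgh = Mg(2r) + (5/6)M·gr.
Thus h_min = 2r + (1+k)r/2 = r(2 + 1.667/2) = 0.429 × 2.833 ≈ 1.22 m.

h_min ≈ 1.22 m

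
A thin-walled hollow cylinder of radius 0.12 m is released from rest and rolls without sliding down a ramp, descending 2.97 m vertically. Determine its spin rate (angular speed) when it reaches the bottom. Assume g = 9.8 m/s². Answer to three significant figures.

ω ≈ 45.0 rad/s

With I = MR², the ratio k = I/(MR²) is 1.
The rolling condition ω = v/R makes the rotational term ½I(v/R)² = ½kMv², so KE_total = ½(1+k)Mv² = Mv².
Energy conservation Mgh = ½(1+k)Mv² gives v = √(2gh/(1+k)) = √(2 × 9.8 × 2.97 / 2) = 5.395 m/s.
Then ω = v/R = 5.395 / 0.12 ≈ 45.0 rad/s.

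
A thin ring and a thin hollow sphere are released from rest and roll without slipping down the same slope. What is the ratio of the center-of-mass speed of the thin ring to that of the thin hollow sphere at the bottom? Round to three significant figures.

Each satisfies Mgh = ½(1+k)Mv² with k = I/(MR²), so v ∝ 1/√(1+k).
For the thin ring k = 1; for the thin hollow sphere k = 2/3.
v₁/v₂ = √((1+k₂)/(1+k₁)) = √(1.667/2) ≈ 0.913.

v_ratio ≈ 0.913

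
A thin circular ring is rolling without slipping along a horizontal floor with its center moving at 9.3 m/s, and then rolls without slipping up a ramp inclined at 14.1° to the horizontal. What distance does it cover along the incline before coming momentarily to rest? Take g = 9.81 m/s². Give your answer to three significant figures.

With I = MR², the ratio k = I/(MR²) is 1.
Rolling without slipping gives ω = v/R, so the total kinetic energy is ½Mv² + ½Iω² = ½(1+k)Mv² = Mv².
Setting this equal to Mgh gives the vertical rise h = (1+k)v₀²/(2g) = 2×9.3²/(2×9.81) = 8.817 m.
Along the incline, d = h/sinθ = 8.817/sin14.1° ≈ 36.2 m.

d ≈ 36.2 m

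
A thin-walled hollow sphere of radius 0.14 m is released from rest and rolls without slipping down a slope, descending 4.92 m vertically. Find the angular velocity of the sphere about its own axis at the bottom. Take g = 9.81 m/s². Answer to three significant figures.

With I = (2/3)MR², the ratio k = I/(MR²) is 2/3.
Rolling without slipping gives ω = v/R, so the total kinetic energy is ½Mv² + ½Iω² = ½(1+k)Mv² = (5/6)Mv².
Energy conservation Mgh = ½(1+k)Mv² gives v = √(2gh/(1+k)) = √(2 × 9.81 × 4.92 / 1.667) = 7.61 m/s.
The angular speed follows from ω = v/R = 7.61/0.14 ≈ 54.4 rad/s.

ω ≈ 54.4 rad/s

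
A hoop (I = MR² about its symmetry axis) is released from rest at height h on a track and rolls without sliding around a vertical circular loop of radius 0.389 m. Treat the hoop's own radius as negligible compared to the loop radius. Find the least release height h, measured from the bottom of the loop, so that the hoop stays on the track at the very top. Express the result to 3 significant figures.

h_min ≈ 1.17 m

For this body I = MR², i.e. k = I/(MR²) = 1.
At the top, contact is just lost when gravity alone supplies the centripetal force: Mg = Mv_top²/r, i.e. v_top² = gr.
With ω = v/R, the kinetic energy at speed v is ½(1+k)Mv² = Mv².
Energy conservation from release (height h) to the top (height 2r): Mgh = Mg(2r) + M·gr.
Thus h_min = 2r + (1+k)r/2 = r(2 + 2/2) = 0.389 × 3 ≈ 1.17 m.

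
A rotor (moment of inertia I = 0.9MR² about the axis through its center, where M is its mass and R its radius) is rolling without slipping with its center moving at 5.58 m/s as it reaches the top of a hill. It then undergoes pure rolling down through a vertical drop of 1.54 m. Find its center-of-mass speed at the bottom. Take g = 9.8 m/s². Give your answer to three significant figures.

v ≈ 6.86 m/s

Here I = 0.9MR², so the shape factor k = I/(MR²) = 0.9.
The rolling condition ω = v/R makes the rotational term ½I(v/R)² = ½kMv², so KE_total = ½(1+k)Mv² = (19/20)Mv².
Conserving energy between top and bottom: (19/20)Mv² = (19/20)Mv₀² + Mgh, hence v² = v₀² + 2gh/(1+k).
v = √(5.58² + 2×9.8×1.54/1.9) = √47.02 ≈ 6.86 m/s.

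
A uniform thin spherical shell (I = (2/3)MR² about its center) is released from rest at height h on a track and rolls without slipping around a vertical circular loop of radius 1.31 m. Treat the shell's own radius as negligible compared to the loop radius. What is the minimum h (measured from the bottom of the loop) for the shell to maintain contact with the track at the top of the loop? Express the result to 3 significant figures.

With I = (2/3)MR², the ratio k = I/(MR²) is 2/3.
At the top of the loop, the minimum-contact condition is Mg = Mv_top²/r, so v_top² = gr.
With ω = v/R, the kinetic energy at speed v is ½(1+k)Mv² = (5/6)Mv².
Energy conservation from release (height h) to the top (height 2r): Mgh = Mg(2r) + (5/6)M·gr.
Thus h_min = 2r + (1+k)r/2 = r(2 + 1.667/2) = 1.31 × 2.833 ≈ 3.71 m.

h_min ≈ 3.71 m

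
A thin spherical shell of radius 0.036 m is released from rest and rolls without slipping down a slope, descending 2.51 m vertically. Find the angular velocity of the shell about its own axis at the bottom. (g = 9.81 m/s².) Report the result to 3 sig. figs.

The moment of inertia is (2/3)MR², giving k ≡ I/(MR²) = 2/3.
Pure rolling means v = ωR; then KE = ½Mv² + ½I(v/R)² = ½(1+k)Mv² = (5/6)Mv².
Energy conservation Mgh = ½(1+k)Mv² gives v = √(2gh/(1+k)) = √(2 × 9.81 × 2.51 / 1.667) = 5.436 m/s.
The angular speed follows from ω = v/R = 5.436/0.036 ≈ 151 rad/s.

ω ≈ 151 rad/s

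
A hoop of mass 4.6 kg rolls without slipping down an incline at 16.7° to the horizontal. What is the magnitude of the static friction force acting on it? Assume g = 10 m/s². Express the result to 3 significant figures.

For this body I = MR², i.e. k = I/(MR²) = 1.
Newton's second law down the slope: Mg sinθ − f = Ma. The torque equation fR = Iα (with α = a/R) gives f = kMa.
Combining, a = g sinθ/(1+k) and f = kMa = kMg sinθ/(1+k).
f = 1 × 4.6 × 10 × sin16.7° / 2 ≈ 6.61 N.

f ≈ 6.61 N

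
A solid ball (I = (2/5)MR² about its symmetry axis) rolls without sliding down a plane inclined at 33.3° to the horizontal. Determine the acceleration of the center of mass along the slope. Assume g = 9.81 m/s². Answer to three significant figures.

With I = (2/5)MR², the ratio k = I/(MR²) is 0.4.
Along the incline Mg sinθ − f = Ma, and torque about the center fR = Iα = kMR²(a/R) gives f = kMa.
Eliminating f: Mg sinθ = (1+k)Ma, so a = g sinθ/(1+k) = 9.81 × sin33.3° / 1.4 ≈ 3.85 m/s².

a ≈ 3.85 m/s²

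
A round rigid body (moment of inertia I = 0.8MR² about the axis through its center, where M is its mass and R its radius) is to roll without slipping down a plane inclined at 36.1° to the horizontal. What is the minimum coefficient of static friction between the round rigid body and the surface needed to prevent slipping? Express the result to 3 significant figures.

μ_min ≈ 0.324

For this body I = 0.8MR², i.e. k = I/(MR²) = 0.8.
Along the incline Mg sinθ − f = Ma, and torque about the center fR = Iα = kMR²(a/R) gives f = kMa.
These give a = g sinθ/(1+k) and the required friction f = kMg sinθ/(1+k).
The normal force is N = Mg cosθ, so μ_min = f/N = k tanθ/(1+k).
μ_min = 0.8 × tan36.1° / 1.8 ≈ 0.324.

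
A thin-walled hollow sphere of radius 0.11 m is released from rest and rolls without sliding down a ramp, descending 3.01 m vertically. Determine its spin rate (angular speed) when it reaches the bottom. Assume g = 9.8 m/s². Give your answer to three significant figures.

ω ≈ 54.1 rad/s

For this body I = (2/3)MR², i.e. k = I/(MR²) = 2/3.
Since it rolls without slipping, ω = v/R and KE = ½Mv² + ½Iω² = ½(1+k)Mv² = (5/6)Mv².
Energy conservation Mgh = ½(1+k)Mv² gives v = √(2gh/(1+k)) = √(2 × 9.8 × 3.01 / 1.667) = 5.95 m/s.
The angular speed follows from ω = v/R = 5.95/0.11 ≈ 54.1 rad/s.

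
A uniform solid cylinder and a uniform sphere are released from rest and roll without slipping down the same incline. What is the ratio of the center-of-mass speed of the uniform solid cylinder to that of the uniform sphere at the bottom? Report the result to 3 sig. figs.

v_ratio ≈ 0.966

Each satisfies Mgh = ½(1+k)Mv² with k = I/(MR²), so v ∝ 1/√(1+k).
For the uniform solid cylinder k = 0.5; for the uniform sphere k = 0.4.
v₁/v₂ = √((1+k₂)/(1+k₁)) = √(1.4/1.5) ≈ 0.966.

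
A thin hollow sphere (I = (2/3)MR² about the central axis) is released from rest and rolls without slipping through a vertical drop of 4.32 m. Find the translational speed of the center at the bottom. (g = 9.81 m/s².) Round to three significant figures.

v ≈ 7.13 m/s

Here I = (2/3)MR², so the shape factor k = I/(MR²) = 2/3.
Since it rolls without slipping, ω = v/R and KE = ½Mv² + ½Iω² = ½(1+k)Mv² = (5/6)Mv².
Energy conservation: Mgh = (5/6)Mv², so v = √(2gh/(1+k)) = √(2 × 9.81 × 4.32 / 1.667) ≈ 7.13 m/s.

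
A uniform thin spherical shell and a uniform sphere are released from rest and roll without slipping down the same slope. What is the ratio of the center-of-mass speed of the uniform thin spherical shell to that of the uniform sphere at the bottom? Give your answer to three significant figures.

v_ratio ≈ 0.917

Each satisfies Mgh = ½(1+k)Mv² with k = I/(MR²), so v ∝ 1/√(1+k).
For the uniform thin spherical shell k = 2/3; for the uniform sphere k = 0.4.
v₁/v₂ = √((1+k₂)/(1+k₁)) = √(1.4/1.667) ≈ 0.917.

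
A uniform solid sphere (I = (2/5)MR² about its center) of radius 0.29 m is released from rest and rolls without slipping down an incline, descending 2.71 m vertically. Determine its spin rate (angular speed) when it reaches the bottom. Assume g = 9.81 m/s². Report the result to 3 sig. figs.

ω ≈ 21.3 rad/s

The moment of inertia is (2/5)MR², giving k ≡ I/(MR²) = 0.4.
Rolling without slipping gives ω = v/R, so the total kinetic energy is ½Mv² + ½Iω² = ½(1+k)Mv² = (7/10)Mv².
Energy conservation Mgh = ½(1+k)Mv² gives v = √(2gh/(1+k)) = √(2 × 9.81 × 2.71 / 1.4) = 6.163 m/s.
The angular speed follows from ω = v/R = 6.163/0.29 ≈ 21.3 rad/s.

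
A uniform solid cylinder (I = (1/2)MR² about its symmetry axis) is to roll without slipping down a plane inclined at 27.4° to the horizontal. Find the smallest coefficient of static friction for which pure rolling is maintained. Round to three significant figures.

μ_min ≈ 0.173

The moment of inertia is (1/2)MR², giving k ≡ I/(MR²) = 0.5.
Translational: Mg sinθ − f = Ma. Rotational about the CM: fR = Iα = kMRa, so f = kMa.
These give a = g sinθ/(1+k) and the required friction f = kMg sinθ/(1+k).
With N = Mg cosθ, the no-slip condition f ≤ μN gives μ_min = f/N = k tanθ/(1+k).
μ_min = 0.5 × tan27.4° / 1.5 ≈ 0.173.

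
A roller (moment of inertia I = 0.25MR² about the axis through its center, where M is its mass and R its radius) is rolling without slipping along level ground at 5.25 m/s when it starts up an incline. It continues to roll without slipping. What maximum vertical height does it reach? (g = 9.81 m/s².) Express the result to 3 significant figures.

h ≈ 1.76 m

Here I = 0.25MR², so the shape factor k = I/(MR²) = 0.25.
Pure rolling means v = ωR; then KE = ½Mv² + ½I(v/R)² = ½(1+k)Mv² = (5/8)Mv².
All of this converts to potential energy at the highest point: (5/8)Mv₀² = Mgh.
Thus h = (1+k)v₀²/(2g) = 1.25 × 5.25² / (2 × 9.81) ≈ 1.76 m.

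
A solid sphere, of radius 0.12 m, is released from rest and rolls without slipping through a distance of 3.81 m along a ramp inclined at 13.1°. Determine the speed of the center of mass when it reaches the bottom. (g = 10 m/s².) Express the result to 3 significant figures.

Here I = (2/5)MR², so the shape factor k = I/(MR²) = 0.4.
Since it rolls without slipping, ω = v/R and KE = ½Mv² + ½Iω² = ½(1+k)Mv² = (7/10)Mv².
The vertical drop is h = L sinθ = 3.81 × sin13.1° = 0.8635 m.
Energy conservation: Mgh = (7/10)Mv², so v = √(2gh/(1+k)) = √(2 × 10 × 0.8635 / 1.4) ≈ 3.51 m/s.

v ≈ 3.51 m/s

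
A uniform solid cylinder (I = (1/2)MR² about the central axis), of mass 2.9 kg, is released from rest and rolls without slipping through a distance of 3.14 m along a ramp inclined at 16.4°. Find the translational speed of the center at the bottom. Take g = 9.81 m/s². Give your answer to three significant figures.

v ≈ 3.41 m/s

Here I = (1/2)MR², so the shape factor k = I/(MR²) = 0.5.
The rolling condition ω = v/R makes the rotational term ½I(v/R)² = ½kMv², so KE_total = ½(1+k)Mv² = (3/4)Mv².
The vertical drop is h = L sinθ = 3.14 × sin16.4° = 0.8866 m.
Energy conservation: Mgh = (3/4)Mv², so v = √(2gh/(1+k)) = √(2 × 9.81 × 0.8866 / 1.5) ≈ 3.41 m/s.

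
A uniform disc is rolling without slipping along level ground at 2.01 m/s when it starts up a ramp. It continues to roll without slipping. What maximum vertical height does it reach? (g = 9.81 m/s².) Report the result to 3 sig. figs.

h ≈ 0.309 m

Here I = (1/2)MR², so the shape factor k = I/(MR²) = 0.5.
The rolling condition ω = v/R makes the rotational term ½I(v/R)² = ½kMv², so KE_total = ½(1+k)Mv² = (3/4)Mv².
At the top the kinetic energy is zero, so (3/4)Mv₀² = Mgh.
Thus h = (1+k)v₀²/(2g) = 1.5 × 2.01² / (2 × 9.81) ≈ 0.309 m.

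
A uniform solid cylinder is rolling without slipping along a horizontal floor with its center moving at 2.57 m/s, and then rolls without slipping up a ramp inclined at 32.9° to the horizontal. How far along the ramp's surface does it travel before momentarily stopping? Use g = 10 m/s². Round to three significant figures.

d ≈ 0.912 m

With I = (1/2)MR², the ratio k = I/(MR²) is 0.5.
Rolling without slipping gives ω = v/R, so the total kinetic energy is ½Mv² + ½Iω² = ½(1+k)Mv² = (3/4)Mv².
Setting this equal to Mgh gives the vertical rise h = (1+k)v₀²/(2g) = 1.5×2.57²/(2×10) = 0.4954 m.
The distance along the slope is d = h/sinθ = 0.4954/sin32.9° ≈ 0.912 m.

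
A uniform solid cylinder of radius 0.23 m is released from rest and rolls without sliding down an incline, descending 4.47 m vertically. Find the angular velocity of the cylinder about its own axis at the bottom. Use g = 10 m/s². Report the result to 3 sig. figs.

ω ≈ 33.6 rad/s

For this body I = (1/2)MR², i.e. k = I/(MR²) = 0.5.
Rolling without slipping gives ω = v/R, so the total kinetic energy is ½Mv² + ½Iω² = ½(1+k)Mv² = (3/4)Mv².
Energy conservation Mgh = ½(1+k)Mv² gives v = √(2gh/(1+k)) = √(2 × 10 × 4.47 / 1.5) = 7.72 m/s.
Then ω = v/R = 7.72 / 0.23 ≈ 33.6 rad/s.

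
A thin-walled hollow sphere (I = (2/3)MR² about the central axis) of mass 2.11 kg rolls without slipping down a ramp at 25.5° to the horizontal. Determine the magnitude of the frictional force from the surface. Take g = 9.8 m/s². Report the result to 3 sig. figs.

The moment of inertia is (2/3)MR², giving k ≡ I/(MR²) = 2/3.
Along the incline Mg sinθ − f = Ma, and torque about the center fR = Iα = kMR²(a/R) gives f = kMa.
Combining, a = g sinθ/(1+k) and f = kMa = kMg sinθ/(1+k).
f = (2/3) × 2.11 × 9.8 × sin25.5° / 1.667 ≈ 3.56 N.

f ≈ 3.56 N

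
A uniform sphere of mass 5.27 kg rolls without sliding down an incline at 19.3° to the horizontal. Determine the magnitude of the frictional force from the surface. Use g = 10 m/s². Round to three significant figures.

For this body I = (2/5)MR², i.e. k = I/(MR²) = 0.4.
Translational: Mg sinθ − f = Ma. Rotational about the CM: fR = Iα = kMRa, so f = kMa.
Combining, a = g sinθ/(1+k) and f = kMa = kMg sinθ/(1+k).
f = 0.4 × 5.27 × 10 × sin19.3° / 1.4 ≈ 4.98 N.

f ≈ 4.98 N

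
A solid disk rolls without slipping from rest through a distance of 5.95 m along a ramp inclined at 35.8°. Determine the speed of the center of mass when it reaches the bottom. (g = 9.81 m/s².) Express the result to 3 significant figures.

v ≈ 6.75 m/s

The moment of inertia is (1/2)MR², giving k ≡ I/(MR²) = 0.5.
Since it rolls without slipping, ω = v/R and KE = ½Mv² + ½Iω² = ½(1+k)Mv² = (3/4)Mv².
The vertical drop is h = L sinθ = 5.95 × sin35.8° = 3.48 m.
Energy conservation: Mgh = (3/4)Mv², so v = √(2gh/(1+k)) = √(2 × 9.81 × 3.48 / 1.5) ≈ 6.75 m/s.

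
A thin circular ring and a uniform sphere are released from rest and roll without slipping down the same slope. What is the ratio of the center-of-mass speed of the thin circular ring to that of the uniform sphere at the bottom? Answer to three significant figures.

Each satisfies Mgh = ½(1+k)Mv² with k = I/(MR²), so v ∝ 1/√(1+k).
For the thin circular ring k = 1; for the uniform sphere k = 0.4.
v₁/v₂ = √((1+k₂)/(1+k₁)) = √(1.4/2) ≈ 0.837.

v_ratio ≈ 0.837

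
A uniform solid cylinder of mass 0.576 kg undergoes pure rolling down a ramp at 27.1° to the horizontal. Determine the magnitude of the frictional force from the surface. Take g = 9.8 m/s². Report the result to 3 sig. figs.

The moment of inertia is (1/2)MR², giving k ≡ I/(MR²) = 0.5.
Along the incline Mg sinθ − f = Ma, and torque about the center fR = Iα = kMR²(a/R) gives f = kMa.
Combining, a = g sinθ/(1+k) and f = kMa = kMg sinθ/(1+k).
f = 0.5 × 0.576 × 9.8 × sin27.1° / 1.5 ≈ 0.857 N.

f ≈ 0.857 N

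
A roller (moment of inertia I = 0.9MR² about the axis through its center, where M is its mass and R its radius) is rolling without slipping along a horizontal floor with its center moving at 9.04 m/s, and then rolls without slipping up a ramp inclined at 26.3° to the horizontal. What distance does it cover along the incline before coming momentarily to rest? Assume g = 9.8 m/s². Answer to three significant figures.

For this body I = 0.9MR², i.e. k = I/(MR²) = 0.9.
The rolling condition ω = v/R makes the rotational term ½I(v/R)² = ½kMv², so KE_total = ½(1+k)Mv² = (19/20)Mv².
Setting this equal to Mgh gives the vertical rise h = (1+k)v₀²/(2g) = 1.9×9.04²/(2×9.8) = 7.922 m.
The distance along the slope is d = h/sinθ = 7.922/sin26.3° ≈ 17.9 m.

d ≈ 17.9 m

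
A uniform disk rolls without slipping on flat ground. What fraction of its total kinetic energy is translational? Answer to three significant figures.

For this body I = (1/2)MR², i.e. k = I/(MR²) = 0.5.
With ω = v/R, KE_trans = ½Mv² and KE_rot = ½Iω² = ½kMv², so KE_total = ½(1+k)Mv².
The translational fraction is therefore 1/(1+k) = 1/1.5 ≈ 0.667.

fraction ≈ 0.667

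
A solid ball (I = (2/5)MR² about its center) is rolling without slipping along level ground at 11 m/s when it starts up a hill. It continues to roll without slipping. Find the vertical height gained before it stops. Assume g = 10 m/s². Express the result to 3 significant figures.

h ≈ 8.47 m

The moment of inertia is (2/5)MR², giving k ≡ I/(MR²) = 0.4.
Pure rolling means v = ωR; then KE = ½Mv² + ½I(v/R)² = ½(1+k)Mv² = (7/10)Mv².
At the top the kinetic energy is zero, so (7/10)Mv₀² = Mgh.
Thus h = (1+k)v₀²/(2g) = 1.4 × 11² / (2 × 10) ≈ 8.47 m.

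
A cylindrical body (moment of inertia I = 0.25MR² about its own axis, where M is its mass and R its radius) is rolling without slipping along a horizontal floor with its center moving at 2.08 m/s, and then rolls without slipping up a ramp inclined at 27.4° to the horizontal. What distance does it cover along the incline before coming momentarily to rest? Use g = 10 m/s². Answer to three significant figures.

d ≈ 0.588 m

For this body I = 0.25MR², i.e. k = I/(MR²) = 0.25.
Rolling without slipping gives ω = v/R, so the total kinetic energy is ½Mv² + ½Iω² = ½(1+k)Mv² = (5/8)Mv².
Setting this equal to Mgh gives the vertical rise h = (1+k)v₀²/(2g) = 1.25×2.08²/(2×10) = 0.2704 m.
The distance along the slope is d = h/sinθ = 0.2704/sin27.4° ≈ 0.588 m.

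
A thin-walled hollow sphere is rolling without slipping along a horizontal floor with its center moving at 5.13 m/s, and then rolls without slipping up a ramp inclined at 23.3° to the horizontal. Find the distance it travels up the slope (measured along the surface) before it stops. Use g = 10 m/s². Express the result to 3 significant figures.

With I = (2/3)MR², the ratio k = I/(MR²) is 2/3.
The rolling condition ω = v/R makes the rotational term ½I(v/R)² = ½kMv², so KE_total = ½(1+k)Mv² = (5/6)Mv².
Setting this equal to Mgh gives the vertical rise h = (1+k)v₀²/(2g) = 1.667×5.13²/(2×10) = 2.193 m.
The distance along the slope is d = h/sinθ = 2.193/sin23.3° ≈ 5.54 m.

d ≈ 5.54 m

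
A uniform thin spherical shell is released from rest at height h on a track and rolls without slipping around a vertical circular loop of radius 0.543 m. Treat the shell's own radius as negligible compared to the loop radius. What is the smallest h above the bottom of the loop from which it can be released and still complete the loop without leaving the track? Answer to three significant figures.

h_min ≈ 1.54 m

For this body I = (2/3)MR², i.e. k = I/(MR²) = 2/3.
At the top, contact is just lost when gravity alone supplies the centripetal force: Mg = Mv_top²/r, i.e. v_top² = gr.
With ω = v/R, the kinetic energy at speed v is ½(1+k)Mv² = (5/6)Mv².
Energy conservation from release (height h) to the top (height 2r): Mgh = Mg(2r) + (5/6)M·gr.
Thus h_min = 2r + (1+k)r/2 = r(2 + 1.667/2) = 0.543 × 2.833 ≈ 1.54 m.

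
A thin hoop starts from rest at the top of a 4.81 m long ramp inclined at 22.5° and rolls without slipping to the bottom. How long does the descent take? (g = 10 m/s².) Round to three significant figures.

Here I = MR², so the shape factor k = I/(MR²) = 1.
Along the incline Mg sinθ − f = Ma, and torque about the center fR = Iα = kMR²(a/R) gives f = kMa.
Hence a = g sinθ/(1+k) = 10×sin22.5°/2 = 1.913 m/s².
With constant a from rest, t = √(2L/a) = √(2·4.81/1.913) ≈ 2.24 s.

t ≈ 2.24 s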